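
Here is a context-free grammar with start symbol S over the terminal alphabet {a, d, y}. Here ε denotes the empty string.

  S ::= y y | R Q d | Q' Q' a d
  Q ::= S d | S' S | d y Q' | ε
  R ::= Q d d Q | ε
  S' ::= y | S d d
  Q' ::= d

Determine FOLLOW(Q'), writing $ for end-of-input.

{a, d, y}

FIRST(Q') = {d}
FIRST(S) = {d, y}  (via R Q d, Q' Q' a d)
FIRST(S') = {d, y}  (via S d d)
FIRST(Q) = {ε, d, y}  (via S d, S' S)
FIRST(R) = {ε, d, y}  (via Q d d Q)
FOLLOW(S) includes $ since S is the start symbol.
FOLLOW(R): in S::=R Q d, R is followed by Q d with FIRST {d, y}. Thus FOLLOW(R) = {d, y}.
FOLLOW(Q): in S::=R Q d, Q is followed by d with FIRST {d}; in R::=Q d d Q (occurrence 1), Q is followed by d d Q with FIRST {d}; in R::=Q d d Q (occurrence 2), the suffix after Q is empty, so FOLLOW(Q) ⊇ FOLLOW(R) = {d, y}. Thus FOLLOW(Q) = {d, y}.
FOLLOW(S): in Q::=S d, S is followed by d with FIRST {d}; in Q::=S' S, the suffix after S is empty, so FOLLOW(S) ⊇ FOLLOW(Q) = {d, y}; in S'::=S d d, S is followed by d d with FIRST {d}. Thus FOLLOW(S) = {$, d, y}.
FOLLOW(S'): in Q::=S' S, S' is followed by S with FIRST {d, y}. Thus FOLLOW(S') = {d, y}.
FOLLOW(Q'): in S::=Q' Q' a d (occurrence 1), Q' is followed by Q' a d with FIRST {d}; in S::=Q' Q' a d (occurrence 2), Q' is followed by a d with FIRST {a}; in Q::=d y Q', the suffix after Q' is empty, so FOLLOW(Q') ⊇ FOLLOW(Q) = {d, y}. Thus FOLLOW(Q') = {a, d, y}.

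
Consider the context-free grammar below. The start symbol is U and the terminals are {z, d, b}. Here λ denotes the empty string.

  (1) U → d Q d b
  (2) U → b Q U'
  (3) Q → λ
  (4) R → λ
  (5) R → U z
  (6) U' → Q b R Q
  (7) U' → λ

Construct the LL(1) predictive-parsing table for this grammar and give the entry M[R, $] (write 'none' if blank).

FIRST(U): from U→d Q d b we get {d}; from U→b Q U' we get {b}. So FIRST(U) = {b, d}.
FIRST(Q): from Q→λ we get {λ}. So FIRST(Q) = {λ}.
FIRST(R): from R→λ we get {λ}; from R→U z we get {b, d}. So FIRST(R) = {λ, b, d}.
FIRST(U'): from U'→Q b R Q we get {b}; from U'→λ we get {λ}. So FIRST(U') = {λ, b}.
FOLLOW(U) includes $ since U is the start symbol.
FOLLOW(U'): in U→b Q U', the suffix after U' is empty, so FOLLOW(U') ⊇ FOLLOW(U) = {$, z}. Thus FOLLOW(U') = {$, z}.
FOLLOW(R): in U'→Q b R Q, R is followed by Q with FIRST {λ}; in U'→Q b R Q, the suffix after R is nullable, so FOLLOW(R) ⊇ FOLLOW(U') = {$, z}. Thus FOLLOW(R) = {$, z}.
For R → λ: FIRST(λ) = {λ}, so it goes in M[R, t] for t ∈ {}; since λ ∈ FIRST, also for every t ∈ FOLLOW(R) = {$, z}.
For R → U z: FIRST(U z) = {b, d}, so it goes in M[R, t] for t ∈ {b, d}.

R → λ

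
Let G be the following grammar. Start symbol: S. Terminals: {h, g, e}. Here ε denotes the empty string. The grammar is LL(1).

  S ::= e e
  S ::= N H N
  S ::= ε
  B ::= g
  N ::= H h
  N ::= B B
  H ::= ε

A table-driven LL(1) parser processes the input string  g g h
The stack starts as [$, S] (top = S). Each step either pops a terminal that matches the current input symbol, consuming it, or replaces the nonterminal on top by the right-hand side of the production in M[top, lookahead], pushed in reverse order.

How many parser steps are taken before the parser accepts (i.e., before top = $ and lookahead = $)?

step 1: stack=$ S  input=g g h $  — expand S ::= N H N
step 2: stack=$ N H N  input=g g h $  — expand N ::= B B
step 3: stack=$ N H B B  input=g g h $  — expand B ::= g
step 4: stack=$ N H B g  input=g g h $  — match g
step 5: stack=$ N H B  input=g h $  — expand B ::= g
step 6: stack=$ N H g  input=g h $  — match g
step 7: stack=$ N H  input=h $  — expand H ::= ε
step 8: stack=$ N  input=h $  — expand N ::= H h
step 9: stack=$ h H  input=h $  — expand H ::= ε
step 10: stack=$ h  input=h $  — match h
Accept reached after 10 steps.

10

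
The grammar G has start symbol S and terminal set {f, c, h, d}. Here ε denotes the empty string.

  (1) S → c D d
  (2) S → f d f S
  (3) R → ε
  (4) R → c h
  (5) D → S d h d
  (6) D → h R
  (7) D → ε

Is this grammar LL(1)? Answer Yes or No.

FIRST(S) = {c, f}
FIRST(R) = {ε, c}
FIRST(D) = {ε, c, f, h}
FOLLOW(S) = {$, d}
FOLLOW(R) = {d}
FOLLOW(D) = {d}
Each cell of M receives at most one production.

Yes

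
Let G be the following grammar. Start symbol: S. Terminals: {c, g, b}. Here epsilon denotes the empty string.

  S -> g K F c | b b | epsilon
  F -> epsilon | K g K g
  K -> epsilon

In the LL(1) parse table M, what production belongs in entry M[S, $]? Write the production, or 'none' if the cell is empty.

S -> epsilon

FIRST(S): from S->g K F c we get {g}; from S->b b we get {b}; from S->epsilon we get {epsilon}. So FIRST(S) = {epsilon, b, g}.
FIRST(K): from K->epsilon we get {epsilon}. So FIRST(K) = {epsilon}.
FIRST(F): from F->epsilon we get {epsilon}; from F->K g K g we get {g}. So FIRST(F) = {epsilon, g}.
FOLLOW(S) includes $ since S is the start symbol.
FOLLOW(S): S appears on no right-hand side. Thus FOLLOW(S) = {$}.
For S -> g K F c: FIRST(g K F c) = {g}, so it goes in M[S, t] for t ∈ {g}.
For S -> b b: FIRST(b b) = {b}, so it goes in M[S, t] for t ∈ {b}.
For S -> epsilon: FIRST(epsilon) = {epsilon}, so it goes in M[S, t] for t ∈ {}; since epsilon ∈ FIRST, also for every t ∈ FOLLOW(S) = {$}.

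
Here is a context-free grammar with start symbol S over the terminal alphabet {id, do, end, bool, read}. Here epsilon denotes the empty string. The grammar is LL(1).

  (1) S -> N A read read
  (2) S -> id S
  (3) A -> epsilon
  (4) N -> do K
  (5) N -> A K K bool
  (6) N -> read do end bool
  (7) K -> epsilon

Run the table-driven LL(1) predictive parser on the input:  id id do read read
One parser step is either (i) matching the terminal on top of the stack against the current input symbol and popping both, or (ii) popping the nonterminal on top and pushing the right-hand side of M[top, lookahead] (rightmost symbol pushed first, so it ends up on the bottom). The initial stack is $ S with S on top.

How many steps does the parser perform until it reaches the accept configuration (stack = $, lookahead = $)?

11

step 1: stack=$ S  input=id id do read read $  — expand S -> id S
step 2: stack=$ S id  input=id id do read read $  — match id
step 3: stack=$ S  input=id do read read $  — expand S -> id S
step 4: stack=$ S id  input=id do read read $  — match id
step 5: stack=$ S  input=do read read $  — expand S -> N A read read
step 6: stack=$ read read A N  input=do read read $  — expand N -> do K
step 7: stack=$ read read A K do  input=do read read $  — match do
step 8: stack=$ read read A K  input=read read $  — expand K -> epsilon
step 9: stack=$ read read A  input=read read $  — expand A -> epsilon
step 10: stack=$ read read  input=read read $  — match read
step 11: stack=$ read  input=read $  — match read
Accept reached after 11 steps.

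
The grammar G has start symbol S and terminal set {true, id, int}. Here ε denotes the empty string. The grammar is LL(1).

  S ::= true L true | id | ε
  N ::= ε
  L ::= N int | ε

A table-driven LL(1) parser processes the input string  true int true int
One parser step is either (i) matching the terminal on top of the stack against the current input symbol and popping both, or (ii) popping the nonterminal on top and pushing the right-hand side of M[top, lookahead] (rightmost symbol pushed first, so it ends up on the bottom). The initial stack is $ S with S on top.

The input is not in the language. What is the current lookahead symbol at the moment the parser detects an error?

int

step 1: stack=$ S  input=true int true int $  — expand S ::= true L true
step 2: stack=$ true L true  input=true int true int $  — match true
step 3: stack=$ true L  input=int true int $  — expand L ::= N int
step 4: stack=$ true int N  input=int true int $  — expand N ::= ε
step 5: stack=$ true int  input=int true int $  — match int
step 6: stack=$ true  input=true int $  — match true
step 7: stack=$  input=int $  — error: stack empty but input remains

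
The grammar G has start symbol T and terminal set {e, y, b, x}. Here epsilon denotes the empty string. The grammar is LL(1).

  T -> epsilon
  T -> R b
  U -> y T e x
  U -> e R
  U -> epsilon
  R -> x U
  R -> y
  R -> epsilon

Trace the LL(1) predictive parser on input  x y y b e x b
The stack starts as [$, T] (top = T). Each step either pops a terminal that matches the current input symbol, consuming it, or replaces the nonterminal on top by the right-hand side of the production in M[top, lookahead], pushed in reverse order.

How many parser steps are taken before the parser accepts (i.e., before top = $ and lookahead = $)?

step 1: stack=$ T  input=x y y b e x b $  — expand T -> R b
step 2: stack=$ b R  input=x y y b e x b $  — expand R -> x U
step 3: stack=$ b U x  input=x y y b e x b $  — match x
step 4: stack=$ b U  input=y y b e x b $  — expand U -> y T e x
step 5: stack=$ b x e T y  input=y y b e x b $  — match y
step 6: stack=$ b x e T  input=y b e x b $  — expand T -> R b
step 7: stack=$ b x e b R  input=y b e x b $  — expand R -> y
step 8: stack=$ b x e b y  input=y b e x b $  — match y
step 9: stack=$ b x e b  input=b e x b $  — match b
step 10: stack=$ b x e  input=e x b $  — match e
step 11: stack=$ b x  input=x b $  — match x
step 12: stack=$ b  input=b $  — match b
Accept reached after 12 steps.

12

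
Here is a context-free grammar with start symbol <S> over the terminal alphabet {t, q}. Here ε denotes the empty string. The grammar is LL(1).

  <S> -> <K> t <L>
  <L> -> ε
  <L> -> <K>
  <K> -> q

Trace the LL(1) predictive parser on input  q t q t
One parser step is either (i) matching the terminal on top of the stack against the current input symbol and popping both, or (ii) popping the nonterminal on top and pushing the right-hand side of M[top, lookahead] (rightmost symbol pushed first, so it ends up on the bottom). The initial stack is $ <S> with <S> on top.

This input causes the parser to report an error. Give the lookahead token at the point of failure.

t

     Stack        Input      Action
  1  $ <S>        q t q t $  expand <S> -> <K> t <L>
  2  $ <L> t <K>  q t q t $  expand <K> -> q
  3  $ <L> t q    q t q t $  match q
  4  $ <L> t      t q t $    match t
  5  $ <L>        q t $      expand <L> -> <K>
  6  $ <K>        q t $      expand <K> -> q
  7  $ q          q t $      match q
  8  $            t $        error: stack empty but input remains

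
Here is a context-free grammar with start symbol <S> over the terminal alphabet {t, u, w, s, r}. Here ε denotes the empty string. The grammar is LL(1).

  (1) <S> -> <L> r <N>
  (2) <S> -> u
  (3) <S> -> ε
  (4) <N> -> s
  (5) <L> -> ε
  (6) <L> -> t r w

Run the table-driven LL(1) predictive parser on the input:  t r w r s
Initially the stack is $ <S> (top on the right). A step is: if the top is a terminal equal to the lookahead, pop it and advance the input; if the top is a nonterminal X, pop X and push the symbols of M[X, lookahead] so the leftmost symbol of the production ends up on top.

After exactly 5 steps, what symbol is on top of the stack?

step 1: stack=$ <S>  input=t r w r s $  — expand <S> -> <L> r <N>
step 2: stack=$ <N> r <L>  input=t r w r s $  — expand <L> -> t r w
step 3: stack=$ <N> r w r t  input=t r w r s $  — match t
step 4: stack=$ <N> r w r  input=r w r s $  — match r
step 5: stack=$ <N> r w  input=w r s $  — match w
Stack after step 5: $ <N> r (top = r).

r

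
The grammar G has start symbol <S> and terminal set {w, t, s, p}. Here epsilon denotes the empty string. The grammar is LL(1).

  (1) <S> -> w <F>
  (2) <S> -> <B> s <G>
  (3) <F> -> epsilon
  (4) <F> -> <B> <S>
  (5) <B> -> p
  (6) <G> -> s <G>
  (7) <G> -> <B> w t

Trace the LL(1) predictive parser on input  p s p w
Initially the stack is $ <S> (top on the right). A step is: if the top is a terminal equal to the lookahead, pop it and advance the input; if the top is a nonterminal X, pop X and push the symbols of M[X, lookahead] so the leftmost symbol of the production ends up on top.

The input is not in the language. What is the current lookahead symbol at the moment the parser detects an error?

step 1: stack=$ <S>  input=p s p w $  — expand <S> -> <B> s <G>
step 2: stack=$ <G> s <B>  input=p s p w $  — expand <B> -> p
step 3: stack=$ <G> s p  input=p s p w $  — match p
step 4: stack=$ <G> s  input=s p w $  — match s
step 5: stack=$ <G>  input=p w $  — expand <G> -> <B> w t
step 6: stack=$ t w <B>  input=p w $  — expand <B> -> p
step 7: stack=$ t w p  input=p w $  — match p
step 8: stack=$ t w  input=w $  — match w
step 9: stack=$ t  input=$  — error: top is terminal t but lookahead is $

$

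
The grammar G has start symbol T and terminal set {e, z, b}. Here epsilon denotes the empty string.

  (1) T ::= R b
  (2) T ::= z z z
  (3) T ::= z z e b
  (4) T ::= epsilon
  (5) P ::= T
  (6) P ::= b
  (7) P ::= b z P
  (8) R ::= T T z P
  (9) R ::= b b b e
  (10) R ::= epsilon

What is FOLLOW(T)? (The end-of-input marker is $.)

{$, b, z}

FIRST(T) = {epsilon, b, z}  (via R b)
FIRST(P) = {epsilon, b, z}  (via T)
FIRST(R) = {epsilon, b, z}  (via T T z P)
FOLLOW(T) includes $ since T is the start symbol.
FOLLOW(R): in T::=R b, R is followed by b with FIRST {b}. Thus FOLLOW(R) = {b}.
FOLLOW(P): in P::=b z P, the suffix after P is empty (adds nothing new); in R::=T T z P, the suffix after P is empty, so FOLLOW(P) ⊇ FOLLOW(R) = {b}. Thus FOLLOW(P) = {b}.
FOLLOW(T): in P::=T, the suffix after T is empty, so FOLLOW(T) ⊇ FOLLOW(P) = {b}; in R::=T T z P (occurrence 1), T is followed by T z P with FIRST {b, z}; in R::=T T z P (occurrence 2), T is followed by z P with FIRST {z}. Thus FOLLOW(T) = {$, b, z}.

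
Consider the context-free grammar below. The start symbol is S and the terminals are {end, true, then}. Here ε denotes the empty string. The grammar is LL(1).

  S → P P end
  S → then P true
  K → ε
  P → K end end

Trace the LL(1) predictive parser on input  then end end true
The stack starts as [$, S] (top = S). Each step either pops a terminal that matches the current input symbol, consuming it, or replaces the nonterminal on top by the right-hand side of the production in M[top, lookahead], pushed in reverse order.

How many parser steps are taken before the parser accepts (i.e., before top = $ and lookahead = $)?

7

     Stack             Input                Action
  1  $ S               then end end true $  expand S → then P true
  2  $ true P then     then end end true $  match then
  3  $ true P          end end true $       expand P → K end end
  4  $ true end end K  end end true $       expand K → ε
  5  $ true end end    end end true $       match end
  6  $ true end        end true $           match end
  7  $ true            true $               match true
Accept reached after 7 steps.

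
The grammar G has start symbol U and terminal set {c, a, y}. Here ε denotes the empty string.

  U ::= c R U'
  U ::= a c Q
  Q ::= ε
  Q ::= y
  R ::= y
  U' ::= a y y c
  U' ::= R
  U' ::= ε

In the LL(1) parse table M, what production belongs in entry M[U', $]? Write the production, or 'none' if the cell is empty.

FIRST(U): from U::=c R U' we get {c}; from U::=a c Q we get {a}. So FIRST(U) = {a, c}.
FIRST(Q): from Q::=ε we get {ε}; from Q::=y we get {y}. So FIRST(Q) = {ε, y}.
FIRST(R): from R::=y we get {y}. So FIRST(R) = {y}.
FIRST(U'): from U'::=a y y c we get {a}; from U'::=R we get {y}; from U'::=ε we get {ε}. So FIRST(U') = {ε, a, y}.
FOLLOW(U) includes $ since U is the start symbol.
FOLLOW(U): U appears on no right-hand side. Thus FOLLOW(U) = {$}.
FOLLOW(U'): in U::=c R U', the suffix after U' is empty, so FOLLOW(U') ⊇ FOLLOW(U) = {$}. Thus FOLLOW(U') = {$}.
For U' ::= a y y c: FIRST(a y y c) = {a}, so it goes in M[U', t] for t ∈ {a}.
For U' ::= R: FIRST(R) = {y}, so it goes in M[U', t] for t ∈ {y}.
For U' ::= ε: FIRST(ε) = {ε}, so it goes in M[U', t] for t ∈ {}; since ε ∈ FIRST, also for every t ∈ FOLLOW(U') = {$}.

U' ::= ε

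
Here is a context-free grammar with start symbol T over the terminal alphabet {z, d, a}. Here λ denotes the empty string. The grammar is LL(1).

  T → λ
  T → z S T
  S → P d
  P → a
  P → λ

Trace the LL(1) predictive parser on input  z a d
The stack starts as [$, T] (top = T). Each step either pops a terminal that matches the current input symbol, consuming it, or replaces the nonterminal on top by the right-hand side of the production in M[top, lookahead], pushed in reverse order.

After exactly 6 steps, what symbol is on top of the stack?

step 1: stack=$ T  input=z a d $  — expand T → z S T
step 2: stack=$ T S z  input=z a d $  — match z
step 3: stack=$ T S  input=a d $  — expand S → P d
step 4: stack=$ T d P  input=a d $  — expand P → a
step 5: stack=$ T d a  input=a d $  — match a
step 6: stack=$ T d  input=d $  — match d
Stack after step 6: $ T (top = T).

T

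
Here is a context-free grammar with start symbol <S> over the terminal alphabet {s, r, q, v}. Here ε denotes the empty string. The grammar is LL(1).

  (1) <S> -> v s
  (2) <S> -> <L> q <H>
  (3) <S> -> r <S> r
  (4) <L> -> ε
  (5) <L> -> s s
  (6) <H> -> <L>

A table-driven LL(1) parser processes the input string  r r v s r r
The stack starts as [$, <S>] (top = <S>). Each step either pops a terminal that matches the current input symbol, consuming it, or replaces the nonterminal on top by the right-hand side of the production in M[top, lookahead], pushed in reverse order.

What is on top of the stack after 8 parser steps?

step 1: stack=$ <S>  input=r r v s r r $  — expand <S> -> r <S> r
step 2: stack=$ r <S> r  input=r r v s r r $  — match r
step 3: stack=$ r <S>  input=r v s r r $  — expand <S> -> r <S> r
step 4: stack=$ r r <S> r  input=r v s r r $  — match r
step 5: stack=$ r r <S>  input=v s r r $  — expand <S> -> v s
step 6: stack=$ r r s v  input=v s r r $  — match v
step 7: stack=$ r r s  input=s r r $  — match s
step 8: stack=$ r r  input=r r $  — match r
Stack after step 8: $ r (top = r).

r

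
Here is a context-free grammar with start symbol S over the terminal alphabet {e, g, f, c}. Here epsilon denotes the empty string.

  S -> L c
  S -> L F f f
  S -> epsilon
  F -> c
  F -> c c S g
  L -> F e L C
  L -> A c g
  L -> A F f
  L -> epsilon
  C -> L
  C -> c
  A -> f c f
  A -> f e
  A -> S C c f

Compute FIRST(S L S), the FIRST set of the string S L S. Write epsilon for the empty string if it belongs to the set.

{epsilon, c, f}

FIRST(F): from F->c we get {c}; from F->c c S g we get {c}. So FIRST(F) = {c}.
FIRST(S): from S->L c we get {c, f}; from S->L F f f we get {c, f}; from S->epsilon we get {epsilon}. So FIRST(S) = {epsilon, c, f}.
FIRST(L): from L->F e L C we get {c}; from L->A c g we get {c, f}; from L->A F f we get {c, f}; from L->epsilon we get {epsilon}. So FIRST(L) = {epsilon, c, f}.
FIRST(C): from C->L we get {epsilon, c, f}; from C->c we get {c}. So FIRST(C) = {epsilon, c, f}.
FIRST(A): from A->f c f we get {f}; from A->f e we get {f}; from A->S C c f we get {c, f}. So FIRST(A) = {c, f}.
FIRST(S L S): take FIRST of each symbol in turn, carrying on past any symbol whose FIRST contains epsilon; result {epsilon, c, f}.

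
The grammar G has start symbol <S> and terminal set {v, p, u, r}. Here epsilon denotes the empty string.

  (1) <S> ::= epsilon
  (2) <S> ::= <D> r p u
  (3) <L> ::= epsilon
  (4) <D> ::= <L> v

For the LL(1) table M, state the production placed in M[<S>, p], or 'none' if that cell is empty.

FIRST(<L>): from <L>::=epsilon we get {epsilon}. So FIRST(<L>) = {epsilon}.
FIRST(<D>): from <D>::=<L> v we get {v}. So FIRST(<D>) = {v}.
FIRST(<S>): from <S>::=epsilon we get {epsilon}; from <S>::=<D> r p u we get {v}. So FIRST(<S>) = {epsilon, v}.
FOLLOW(<S>) includes $ since <S> is the start symbol.
FOLLOW(<S>): <S> appears on no right-hand side. Thus FOLLOW(<S>) = {$}.
For <S> ::= epsilon: FIRST(epsilon) = {epsilon}, so it goes in M[<S>, t] for t ∈ {}; since epsilon ∈ FIRST, also for every t ∈ FOLLOW(<S>) = {$}.
For <S> ::= <D> r p u: FIRST(<D> r p u) = {v}, so it goes in M[<S>, t] for t ∈ {v}.
None of these place a production in M[<S>, p].

none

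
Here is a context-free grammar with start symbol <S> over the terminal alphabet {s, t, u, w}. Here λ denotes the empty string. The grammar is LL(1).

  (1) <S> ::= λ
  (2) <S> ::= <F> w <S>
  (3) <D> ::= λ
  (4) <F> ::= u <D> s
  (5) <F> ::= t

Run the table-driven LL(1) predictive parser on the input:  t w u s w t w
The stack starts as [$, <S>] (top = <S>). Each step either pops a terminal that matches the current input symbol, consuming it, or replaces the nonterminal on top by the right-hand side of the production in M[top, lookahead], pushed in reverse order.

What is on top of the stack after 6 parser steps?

u

     Stack        Input            Action
  1  $ <S>        t w u s w t w $  expand <S> ::= <F> w <S>
  2  $ <S> w <F>  t w u s w t w $  expand <F> ::= t
  3  $ <S> w t    t w u s w t w $  match t
  4  $ <S> w      w u s w t w $    match w
  5  $ <S>        u s w t w $      expand <S> ::= <F> w <S>
  6  $ <S> w <F>  u s w t w $      expand <F> ::= u <D> s
Stack after step 6: $ <S> w s <D> u (top = u).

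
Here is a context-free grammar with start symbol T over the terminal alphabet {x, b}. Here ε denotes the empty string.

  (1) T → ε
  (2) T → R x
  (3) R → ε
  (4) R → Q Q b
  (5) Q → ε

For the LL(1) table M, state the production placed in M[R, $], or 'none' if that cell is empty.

none

FIRST(Q) = {ε}
FIRST(R) = {ε, b}  (via Q Q b)
FIRST(T) = {ε, b, x}  (via R x)
FOLLOW(T) includes $ since T is the start symbol.
FOLLOW(R): in T→R x, R is followed by x with FIRST {x}. Thus FOLLOW(R) = {x}.
For R → ε: FIRST(ε) = {ε}, so it goes in M[R, t] for t ∈ {}; since ε ∈ FIRST, also for every t ∈ FOLLOW(R) = {x}.
For R → Q Q b: FIRST(Q Q b) = {b}, so it goes in M[R, t] for t ∈ {b}.
None of these place a production in M[R, $].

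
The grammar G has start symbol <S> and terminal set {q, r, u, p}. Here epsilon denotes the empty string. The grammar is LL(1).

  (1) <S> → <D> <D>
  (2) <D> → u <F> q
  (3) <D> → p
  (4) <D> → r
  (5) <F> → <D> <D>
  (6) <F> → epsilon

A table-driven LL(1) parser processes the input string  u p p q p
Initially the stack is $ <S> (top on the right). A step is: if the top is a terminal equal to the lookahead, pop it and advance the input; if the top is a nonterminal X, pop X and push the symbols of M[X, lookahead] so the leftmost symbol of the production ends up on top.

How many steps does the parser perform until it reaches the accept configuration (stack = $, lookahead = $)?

      Stack            Input        Action
   1  $ <S>            u p p q p $  expand <S> → <D> <D>
   2  $ <D> <D>        u p p q p $  expand <D> → u <F> q
   3  $ <D> q <F> u    u p p q p $  match u
   4  $ <D> q <F>      p p q p $    expand <F> → <D> <D>
   5  $ <D> q <D> <D>  p p q p $    expand <D> → p
   6  $ <D> q <D> p    p p q p $    match p
   7  $ <D> q <D>      p q p $      expand <D> → p
   8  $ <D> q p        p q p $      match p
   9  $ <D> q          q p $        match q
  10  $ <D>            p $          expand <D> → p
  11  $ p              p $          match p
Accept reached after 11 steps.

11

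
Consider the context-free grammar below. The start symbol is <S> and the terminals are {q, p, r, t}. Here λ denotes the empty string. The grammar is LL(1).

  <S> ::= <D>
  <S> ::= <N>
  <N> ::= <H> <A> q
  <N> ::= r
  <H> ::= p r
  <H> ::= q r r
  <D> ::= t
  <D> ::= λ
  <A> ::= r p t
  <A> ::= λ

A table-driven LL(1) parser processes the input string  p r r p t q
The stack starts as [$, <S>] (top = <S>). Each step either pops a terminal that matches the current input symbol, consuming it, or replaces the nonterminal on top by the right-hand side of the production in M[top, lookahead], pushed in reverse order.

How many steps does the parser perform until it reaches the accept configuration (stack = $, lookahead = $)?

10

step 1: stack=$ <S>  input=p r r p t q $  — expand <S> ::= <N>
step 2: stack=$ <N>  input=p r r p t q $  — expand <N> ::= <H> <A> q
step 3: stack=$ q <A> <H>  input=p r r p t q $  — expand <H> ::= p r
step 4: stack=$ q <A> r p  input=p r r p t q $  — match p
step 5: stack=$ q <A> r  input=r r p t q $  — match r
step 6: stack=$ q <A>  input=r p t q $  — expand <A> ::= r p t
step 7: stack=$ q t p r  input=r p t q $  — match r
step 8: stack=$ q t p  input=p t q $  — match p
step 9: stack=$ q t  input=t q $  — match t
step 10: stack=$ q  input=q $  — match q
Accept reached after 10 steps.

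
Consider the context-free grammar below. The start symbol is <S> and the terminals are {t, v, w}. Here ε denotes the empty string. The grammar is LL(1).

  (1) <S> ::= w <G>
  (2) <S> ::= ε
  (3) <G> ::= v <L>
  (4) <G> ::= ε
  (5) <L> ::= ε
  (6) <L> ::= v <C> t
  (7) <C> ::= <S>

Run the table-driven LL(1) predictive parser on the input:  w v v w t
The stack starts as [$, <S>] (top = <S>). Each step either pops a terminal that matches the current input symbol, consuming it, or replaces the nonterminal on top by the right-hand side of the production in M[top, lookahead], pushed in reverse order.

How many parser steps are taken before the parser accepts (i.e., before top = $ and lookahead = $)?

11

      Stack      Input        Action
   1  $ <S>      w v v w t $  expand <S> ::= w <G>
   2  $ <G> w    w v v w t $  match w
   3  $ <G>      v v w t $    expand <G> ::= v <L>
   4  $ <L> v    v v w t $    match v
   5  $ <L>      v w t $      expand <L> ::= v <C> t
   6  $ t <C> v  v w t $      match v
   7  $ t <C>    w t $        expand <C> ::= <S>
   8  $ t <S>    w t $        expand <S> ::= w <G>
   9  $ t <G> w  w t $        match w
  10  $ t <G>    t $          expand <G> ::= ε
  11  $ t        t $          match t
Accept reached after 11 steps.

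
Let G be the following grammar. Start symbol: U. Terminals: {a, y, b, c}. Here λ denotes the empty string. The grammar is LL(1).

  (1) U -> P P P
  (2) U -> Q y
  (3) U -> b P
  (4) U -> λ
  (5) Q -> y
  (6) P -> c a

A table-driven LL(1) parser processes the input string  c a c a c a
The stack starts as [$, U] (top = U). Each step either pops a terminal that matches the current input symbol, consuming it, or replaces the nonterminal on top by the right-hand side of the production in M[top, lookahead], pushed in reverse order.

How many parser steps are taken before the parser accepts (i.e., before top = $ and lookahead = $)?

10

step 1: stack=$ U  input=c a c a c a $  — expand U -> P P P
step 2: stack=$ P P P  input=c a c a c a $  — expand P -> c a
step 3: stack=$ P P a c  input=c a c a c a $  — match c
step 4: stack=$ P P a  input=a c a c a $  — match a
step 5: stack=$ P P  input=c a c a $  — expand P -> c a
step 6: stack=$ P a c  input=c a c a $  — match c
step 7: stack=$ P a  input=a c a $  — match a
step 8: stack=$ P  input=c a $  — expand P -> c a
step 9: stack=$ a c  input=c a $  — match c
step 10: stack=$ a  input=a $  — match a
Accept reached after 10 steps.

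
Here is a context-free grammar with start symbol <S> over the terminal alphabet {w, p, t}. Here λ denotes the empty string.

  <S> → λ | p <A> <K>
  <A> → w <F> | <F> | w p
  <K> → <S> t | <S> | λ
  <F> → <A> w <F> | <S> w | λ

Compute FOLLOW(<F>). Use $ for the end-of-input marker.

FIRST(<S>): from <S>→λ we get {λ}; from <S>→p <A> <K> we get {p}. So FIRST(<S>) = {λ, p}.
FIRST(<K>): from <K>→<S> t we get {p, t}; from <K>→<S> we get {λ, p}; from <K>→λ we get {λ}. So FIRST(<K>) = {λ, p, t}.
FIRST(<A>): from <A>→w <F> we get {w}; from <A>→<F> we get {λ, p, w}; from <A>→w p we get {w}. So FIRST(<A>) = {λ, p, w}.
FIRST(<F>): from <F>→<A> w <F> we get {p, w}; from <F>→<S> w we get {p, w}; from <F>→λ we get {λ}. So FIRST(<F>) = {λ, p, w}.
FOLLOW(<S>) includes $ since <S> is the start symbol.
FOLLOW(<S>): in <K>→<S> t, <S> is followed by t with FIRST {t}; in <K>→<S>, the suffix after <S> is empty, so FOLLOW(<S>) ⊇ FOLLOW(<K>) = {$, t, w}; in <F>→<S> w, <S> is followed by w with FIRST {w}. Thus FOLLOW(<S>) = {$, t, w}.
FOLLOW(<A>): in <S>→p <A> <K>, <A> is followed by <K> with FIRST {λ, p, t}; in <S>→p <A> <K>, the suffix after <A> is nullable, so FOLLOW(<A>) ⊇ FOLLOW(<S>) = {$, t, w}; in <F>→<A> w <F>, <A> is followed by w <F> with FIRST {w}. Thus FOLLOW(<A>) = {$, p, t, w}.
FOLLOW(<K>): in <S>→p <A> <K>, the suffix after <K> is empty, so FOLLOW(<K>) ⊇ FOLLOW(<S>) = {$, t, w}. Thus FOLLOW(<K>) = {$, t, w}.
FOLLOW(<F>): in <A>→w <F>, the suffix after <F> is empty, so FOLLOW(<F>) ⊇ FOLLOW(<A>) = {$, p, t, w}; in <A>→<F>, the suffix after <F> is empty, so FOLLOW(<F>) ⊇ FOLLOW(<A>) = {$, p, t, w}; in <F>→<A> w <F>, the suffix after <F> is empty (adds nothing new). Thus FOLLOW(<F>) = {$, p, t, w}.

{$, p, t, w}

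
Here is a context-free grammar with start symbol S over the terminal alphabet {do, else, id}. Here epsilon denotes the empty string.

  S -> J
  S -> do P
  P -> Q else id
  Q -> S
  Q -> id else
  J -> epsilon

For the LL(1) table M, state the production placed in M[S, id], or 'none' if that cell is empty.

FIRST(J): from J->epsilon we get {epsilon}. So FIRST(J) = {epsilon}.
FIRST(S): from S->J we get {epsilon}; from S->do P we get {do}. So FIRST(S) = {epsilon, do}.
FIRST(Q): from Q->S we get {epsilon, do}; from Q->id else we get {id}. So FIRST(Q) = {epsilon, do, id}.
FIRST(P): from P->Q else id we get {do, else, id}. So FIRST(P) = {do, else, id}.
FOLLOW(S) includes $ since S is the start symbol.
FOLLOW(Q): in P->Q else id, Q is followed by else id with FIRST {else}. Thus FOLLOW(Q) = {else}.
FOLLOW(S): in Q->S, the suffix after S is empty, so FOLLOW(S) ⊇ FOLLOW(Q) = {else}. Thus FOLLOW(S) = {$, else}.
For S -> J: FIRST(J) = {epsilon}, so it goes in M[S, t] for t ∈ {}; since epsilon ∈ FIRST, also for every t ∈ FOLLOW(S) = {$, else}.
For S -> do P: FIRST(do P) = {do}, so it goes in M[S, t] for t ∈ {do}.
None of these place a production in M[S, id].

none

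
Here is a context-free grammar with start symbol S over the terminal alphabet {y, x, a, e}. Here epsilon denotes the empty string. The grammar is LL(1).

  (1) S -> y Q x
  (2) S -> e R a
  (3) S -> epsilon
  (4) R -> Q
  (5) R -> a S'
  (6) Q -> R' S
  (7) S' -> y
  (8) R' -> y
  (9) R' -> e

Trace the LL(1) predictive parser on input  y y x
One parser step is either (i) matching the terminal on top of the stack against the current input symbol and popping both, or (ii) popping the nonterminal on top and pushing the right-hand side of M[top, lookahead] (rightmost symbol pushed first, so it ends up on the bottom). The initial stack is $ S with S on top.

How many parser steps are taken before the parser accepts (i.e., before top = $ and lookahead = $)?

     Stack     Input    Action
  1  $ S       y y x $  expand S -> y Q x
  2  $ x Q y   y y x $  match y
  3  $ x Q     y x $    expand Q -> R' S
  4  $ x S R'  y x $    expand R' -> y
  5  $ x S y   y x $    match y
  6  $ x S     x $      expand S -> epsilon
  7  $ x       x $      match x
Accept reached after 7 steps.

7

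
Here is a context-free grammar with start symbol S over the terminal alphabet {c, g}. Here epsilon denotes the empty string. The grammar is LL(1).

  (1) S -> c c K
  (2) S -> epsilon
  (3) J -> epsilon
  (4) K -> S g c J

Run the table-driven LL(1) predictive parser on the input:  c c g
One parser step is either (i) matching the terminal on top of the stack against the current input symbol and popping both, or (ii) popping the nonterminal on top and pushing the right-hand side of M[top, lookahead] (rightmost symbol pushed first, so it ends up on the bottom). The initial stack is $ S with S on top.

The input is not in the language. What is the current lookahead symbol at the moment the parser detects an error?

     Stack      Input    Action
  1  $ S        c c g $  expand S -> c c K
  2  $ K c c    c c g $  match c
  3  $ K c      c g $    match c
  4  $ K        g $      expand K -> S g c J
  5  $ J c g S  g $      expand S -> epsilon
  6  $ J c g    g $      match g
  7  $ J c      $        error: top is terminal c but lookahead is $

$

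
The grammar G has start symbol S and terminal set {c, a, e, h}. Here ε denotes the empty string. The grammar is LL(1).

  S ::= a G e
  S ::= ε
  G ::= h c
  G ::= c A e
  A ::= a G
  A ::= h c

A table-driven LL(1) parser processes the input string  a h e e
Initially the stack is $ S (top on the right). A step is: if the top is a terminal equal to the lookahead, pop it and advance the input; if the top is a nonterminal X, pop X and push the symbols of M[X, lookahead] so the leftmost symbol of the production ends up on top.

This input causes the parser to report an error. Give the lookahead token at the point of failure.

step 1: stack=$ S  input=a h e e $  — expand S ::= a G e
step 2: stack=$ e G a  input=a h e e $  — match a
step 3: stack=$ e G  input=h e e $  — expand G ::= h c
step 4: stack=$ e c h  input=h e e $  — match h
step 5: stack=$ e c  input=e e $  — error: top is terminal c but lookahead is e

e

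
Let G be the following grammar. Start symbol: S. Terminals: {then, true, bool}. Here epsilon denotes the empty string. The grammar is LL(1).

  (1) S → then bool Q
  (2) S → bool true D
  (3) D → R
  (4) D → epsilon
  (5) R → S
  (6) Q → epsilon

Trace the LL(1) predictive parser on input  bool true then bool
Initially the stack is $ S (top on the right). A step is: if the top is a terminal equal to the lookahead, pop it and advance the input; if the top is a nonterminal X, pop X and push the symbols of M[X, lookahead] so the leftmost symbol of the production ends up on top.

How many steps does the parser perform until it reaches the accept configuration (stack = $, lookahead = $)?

9

     Stack          Input                  Action
  1  $ S            bool true then bool $  expand S → bool true D
  2  $ D true bool  bool true then bool $  match bool
  3  $ D true       true then bool $       match true
  4  $ D            then bool $            expand D → R
  5  $ R            then bool $            expand R → S
  6  $ S            then bool $            expand S → then bool Q
  7  $ Q bool then  then bool $            match then
  8  $ Q bool       bool $                 match bool
  9  $ Q            $                      expand Q → epsilon
Accept reached after 9 steps.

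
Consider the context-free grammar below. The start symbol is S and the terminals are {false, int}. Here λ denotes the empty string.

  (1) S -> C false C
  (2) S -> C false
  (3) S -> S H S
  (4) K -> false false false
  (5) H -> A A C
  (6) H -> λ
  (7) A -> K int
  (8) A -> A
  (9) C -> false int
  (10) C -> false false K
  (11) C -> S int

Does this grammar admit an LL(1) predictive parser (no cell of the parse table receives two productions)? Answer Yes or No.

No

FIRST(S) = {false}
FIRST(K) = {false}
FIRST(H) = {λ, false}
FIRST(A) = {false}
FIRST(C) = {false}
FOLLOW(S) = {$, false, int}
FOLLOW(K) = {$, false, int}
FOLLOW(H) = {false}
FOLLOW(A) = {false}
FOLLOW(C) = {$, false, int}
Cell M[A, false] receives both A -> K int and A -> A — the grammar is not LL(1).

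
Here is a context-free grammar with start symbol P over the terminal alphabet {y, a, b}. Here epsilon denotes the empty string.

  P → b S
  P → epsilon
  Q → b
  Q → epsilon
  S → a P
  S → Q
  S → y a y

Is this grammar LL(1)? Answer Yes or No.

Yes

FIRST(P) = {epsilon, b}
FIRST(Q) = {epsilon, b}
FIRST(S) = {epsilon, a, b, y}
FOLLOW(P) = {$}
FOLLOW(Q) = {$}
FOLLOW(S) = {$}
Each cell of M receives at most one production.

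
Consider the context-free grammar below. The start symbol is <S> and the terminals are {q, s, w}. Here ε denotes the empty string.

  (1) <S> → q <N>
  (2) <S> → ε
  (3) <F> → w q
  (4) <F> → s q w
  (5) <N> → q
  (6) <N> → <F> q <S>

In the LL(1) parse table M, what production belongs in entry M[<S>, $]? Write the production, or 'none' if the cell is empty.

FIRST(<S>): from <S>→q <N> we get {q}; from <S>→ε we get {ε}. So FIRST(<S>) = {ε, q}.
FIRST(<F>): from <F>→w q we get {w}; from <F>→s q w we get {s}. So FIRST(<F>) = {s, w}.
FIRST(<N>): from <N>→q we get {q}; from <N>→<F> q <S> we get {s, w}. So FIRST(<N>) = {q, s, w}.
FOLLOW(<S>) includes $ since <S> is the start symbol.
FOLLOW(<S>): in <N>→<F> q <S>, the suffix after <S> is empty, so FOLLOW(<S>) ⊇ FOLLOW(<N>) = {$}. Thus FOLLOW(<S>) = {$}.
FOLLOW(<N>): in <S>→q <N>, the suffix after <N> is empty, so FOLLOW(<N>) ⊇ FOLLOW(<S>) = {$}. Thus FOLLOW(<N>) = {$}.
For <S> → q <N>: FIRST(q <N>) = {q}, so it goes in M[<S>, t] for t ∈ {q}.
For <S> → ε: FIRST(ε) = {ε}, so it goes in M[<S>, t] for t ∈ {}; since ε ∈ FIRST, also for every t ∈ FOLLOW(<S>) = {$}.

<S> → ε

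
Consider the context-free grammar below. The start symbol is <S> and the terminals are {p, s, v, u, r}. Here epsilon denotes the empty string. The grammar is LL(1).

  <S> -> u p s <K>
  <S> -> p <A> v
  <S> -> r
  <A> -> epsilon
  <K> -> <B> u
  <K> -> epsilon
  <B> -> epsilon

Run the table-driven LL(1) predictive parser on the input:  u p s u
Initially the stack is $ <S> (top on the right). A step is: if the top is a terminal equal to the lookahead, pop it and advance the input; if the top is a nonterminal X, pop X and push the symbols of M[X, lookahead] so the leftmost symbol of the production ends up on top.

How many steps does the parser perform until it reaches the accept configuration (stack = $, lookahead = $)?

7

     Stack        Input      Action
  1  $ <S>        u p s u $  expand <S> -> u p s <K>
  2  $ <K> s p u  u p s u $  match u
  3  $ <K> s p    p s u $    match p
  4  $ <K> s      s u $      match s
  5  $ <K>        u $        expand <K> -> <B> u
  6  $ u <B>      u $        expand <B> -> epsilon
  7  $ u          u $        match u
Accept reached after 7 steps.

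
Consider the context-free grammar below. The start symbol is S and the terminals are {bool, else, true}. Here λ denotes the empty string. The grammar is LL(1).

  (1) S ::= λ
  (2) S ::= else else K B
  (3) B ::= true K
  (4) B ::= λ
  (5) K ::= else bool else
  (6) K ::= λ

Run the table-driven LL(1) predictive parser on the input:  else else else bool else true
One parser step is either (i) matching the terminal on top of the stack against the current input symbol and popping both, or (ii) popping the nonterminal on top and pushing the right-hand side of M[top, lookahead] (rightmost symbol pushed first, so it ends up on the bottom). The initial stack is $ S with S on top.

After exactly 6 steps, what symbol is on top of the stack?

step 1: stack=$ S  input=else else else bool else true $  — expand S ::= else else K B
step 2: stack=$ B K else else  input=else else else bool else true $  — match else
step 3: stack=$ B K else  input=else else bool else true $  — match else
step 4: stack=$ B K  input=else bool else true $  — expand K ::= else bool else
step 5: stack=$ B else bool else  input=else bool else true $  — match else
step 6: stack=$ B else bool  input=bool else true $  — match bool
Stack after step 6: $ B else (top = else).

else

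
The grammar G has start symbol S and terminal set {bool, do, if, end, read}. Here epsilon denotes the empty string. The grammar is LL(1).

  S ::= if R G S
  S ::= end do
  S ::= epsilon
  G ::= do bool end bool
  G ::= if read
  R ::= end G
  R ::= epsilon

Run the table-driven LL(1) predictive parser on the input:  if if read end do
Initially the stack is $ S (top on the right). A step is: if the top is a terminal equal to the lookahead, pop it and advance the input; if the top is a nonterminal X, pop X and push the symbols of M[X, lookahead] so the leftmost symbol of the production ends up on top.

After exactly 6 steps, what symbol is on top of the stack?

S

step 1: stack=$ S  input=if if read end do $  — expand S ::= if R G S
step 2: stack=$ S G R if  input=if if read end do $  — match if
step 3: stack=$ S G R  input=if read end do $  — expand R ::= epsilon
step 4: stack=$ S G  input=if read end do $  — expand G ::= if read
step 5: stack=$ S read if  input=if read end do $  — match if
step 6: stack=$ S read  input=read end do $  — match read
Stack after step 6: $ S (top = S).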